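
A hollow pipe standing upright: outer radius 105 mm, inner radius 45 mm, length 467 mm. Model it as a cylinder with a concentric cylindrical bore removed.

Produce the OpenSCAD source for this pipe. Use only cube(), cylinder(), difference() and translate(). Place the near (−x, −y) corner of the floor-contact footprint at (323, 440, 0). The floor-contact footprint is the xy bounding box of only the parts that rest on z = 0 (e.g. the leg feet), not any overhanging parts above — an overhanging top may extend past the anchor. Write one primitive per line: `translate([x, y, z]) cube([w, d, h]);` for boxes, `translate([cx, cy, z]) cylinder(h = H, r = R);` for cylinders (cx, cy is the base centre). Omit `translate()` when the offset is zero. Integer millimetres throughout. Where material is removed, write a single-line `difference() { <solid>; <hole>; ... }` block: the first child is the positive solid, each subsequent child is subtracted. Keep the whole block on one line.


difference() { translate([428, 545, 0]) cylinder(h = 467, r = 105); translate([428, 545, 0]) cylinder(h = 467, r = 45); }


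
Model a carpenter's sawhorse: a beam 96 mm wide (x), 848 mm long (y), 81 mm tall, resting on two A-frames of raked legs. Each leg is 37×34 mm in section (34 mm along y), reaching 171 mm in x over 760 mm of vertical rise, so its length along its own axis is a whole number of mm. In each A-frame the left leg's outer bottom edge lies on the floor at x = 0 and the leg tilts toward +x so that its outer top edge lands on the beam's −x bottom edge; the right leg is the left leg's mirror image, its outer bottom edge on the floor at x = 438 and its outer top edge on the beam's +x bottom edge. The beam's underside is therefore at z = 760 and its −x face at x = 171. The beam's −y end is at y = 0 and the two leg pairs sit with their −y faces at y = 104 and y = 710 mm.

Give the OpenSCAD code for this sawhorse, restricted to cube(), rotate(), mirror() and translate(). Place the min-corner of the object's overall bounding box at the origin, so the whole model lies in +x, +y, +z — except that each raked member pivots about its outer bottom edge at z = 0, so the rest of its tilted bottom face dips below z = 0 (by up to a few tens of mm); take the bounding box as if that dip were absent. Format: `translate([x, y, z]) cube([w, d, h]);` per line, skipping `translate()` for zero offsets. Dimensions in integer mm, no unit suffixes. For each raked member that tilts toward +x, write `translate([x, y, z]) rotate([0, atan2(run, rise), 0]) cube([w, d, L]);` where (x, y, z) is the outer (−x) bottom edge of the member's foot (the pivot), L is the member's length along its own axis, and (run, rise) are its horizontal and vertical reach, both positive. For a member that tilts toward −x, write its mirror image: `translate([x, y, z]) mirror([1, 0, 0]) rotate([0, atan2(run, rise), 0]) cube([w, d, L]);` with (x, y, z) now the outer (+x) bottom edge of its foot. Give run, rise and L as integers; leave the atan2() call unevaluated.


translate([171, 0, 760]) cube([96, 848, 81]);
translate([0, 104, 0]) rotate([0, atan2(171, 760), 0]) cube([37, 34, 779]);
translate([438, 104, 0]) mirror([1, 0, 0]) rotate([0, atan2(171, 760), 0]) cube([37, 34, 779]);
translate([0, 710, 0]) rotate([0, atan2(171, 760), 0]) cube([37, 34, 779]);
translate([438, 710, 0]) mirror([1, 0, 0]) rotate([0, atan2(171, 760), 0]) cube([37, 34, 779]);


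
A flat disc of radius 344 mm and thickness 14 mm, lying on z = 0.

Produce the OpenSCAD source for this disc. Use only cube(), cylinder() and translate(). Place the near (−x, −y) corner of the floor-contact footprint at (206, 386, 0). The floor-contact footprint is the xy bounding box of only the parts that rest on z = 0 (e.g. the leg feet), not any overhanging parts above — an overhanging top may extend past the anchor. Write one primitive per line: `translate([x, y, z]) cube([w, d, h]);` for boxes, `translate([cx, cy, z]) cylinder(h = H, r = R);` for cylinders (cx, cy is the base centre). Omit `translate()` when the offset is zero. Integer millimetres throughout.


translate([550, 730, 0]) cylinder(h = 14, r = 344);


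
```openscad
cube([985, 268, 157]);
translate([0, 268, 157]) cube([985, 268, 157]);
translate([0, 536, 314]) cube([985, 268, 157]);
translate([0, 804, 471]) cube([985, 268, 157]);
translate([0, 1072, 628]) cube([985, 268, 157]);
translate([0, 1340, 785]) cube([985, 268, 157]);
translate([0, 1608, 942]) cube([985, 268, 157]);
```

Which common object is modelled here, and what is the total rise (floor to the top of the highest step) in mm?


A staircase. The total rise is 1099 mm.

7 identical blocks, each offset up and back from the previous — a staircase. Each step is 157 mm tall and there are 7 of them, so the total rise is 7 × 157 = 1099 mm.


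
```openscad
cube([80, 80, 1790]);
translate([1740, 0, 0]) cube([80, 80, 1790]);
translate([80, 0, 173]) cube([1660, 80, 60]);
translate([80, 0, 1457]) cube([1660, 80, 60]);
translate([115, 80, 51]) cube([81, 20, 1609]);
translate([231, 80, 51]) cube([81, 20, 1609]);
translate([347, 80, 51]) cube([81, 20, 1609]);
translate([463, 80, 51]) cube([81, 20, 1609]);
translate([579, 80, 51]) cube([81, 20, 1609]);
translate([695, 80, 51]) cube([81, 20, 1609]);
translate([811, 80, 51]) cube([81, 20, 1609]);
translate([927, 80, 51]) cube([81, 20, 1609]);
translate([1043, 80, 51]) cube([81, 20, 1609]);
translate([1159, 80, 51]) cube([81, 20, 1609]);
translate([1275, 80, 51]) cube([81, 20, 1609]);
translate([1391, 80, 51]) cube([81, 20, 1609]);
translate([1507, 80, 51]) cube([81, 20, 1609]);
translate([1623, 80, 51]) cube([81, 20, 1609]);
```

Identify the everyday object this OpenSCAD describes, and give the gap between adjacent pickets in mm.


A fence section. The picket gap is 35 mm.

Two posts, two rails, 14 pickets — a fence section. Span 1660 mm holds 14 pickets of 81 mm with 15 equal gaps: ⌊(1660 − 14·81) / 15⌋ = 35 mm.


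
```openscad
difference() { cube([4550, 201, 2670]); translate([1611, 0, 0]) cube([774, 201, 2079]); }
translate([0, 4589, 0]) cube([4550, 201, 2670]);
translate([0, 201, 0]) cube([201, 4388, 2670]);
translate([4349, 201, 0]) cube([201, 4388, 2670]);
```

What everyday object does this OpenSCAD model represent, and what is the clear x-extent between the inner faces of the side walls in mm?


A single room. The interior width is 4148 mm.

Four walls enclosing a rectangle with a door in the front wall — a room. Outside width 4550 minus two 201 mm walls gives 4148 mm.


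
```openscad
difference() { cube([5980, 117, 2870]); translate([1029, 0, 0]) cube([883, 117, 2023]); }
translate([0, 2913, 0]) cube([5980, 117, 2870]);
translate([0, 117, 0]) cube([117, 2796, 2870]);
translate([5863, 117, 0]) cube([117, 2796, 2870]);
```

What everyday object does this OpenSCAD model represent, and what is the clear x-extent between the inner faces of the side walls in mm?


A single room. The interior width is 5746 mm.

Four walls enclosing a rectangle with a door in the front wall — a room. Outside width 5980 minus two 117 mm walls gives 5746 mm.


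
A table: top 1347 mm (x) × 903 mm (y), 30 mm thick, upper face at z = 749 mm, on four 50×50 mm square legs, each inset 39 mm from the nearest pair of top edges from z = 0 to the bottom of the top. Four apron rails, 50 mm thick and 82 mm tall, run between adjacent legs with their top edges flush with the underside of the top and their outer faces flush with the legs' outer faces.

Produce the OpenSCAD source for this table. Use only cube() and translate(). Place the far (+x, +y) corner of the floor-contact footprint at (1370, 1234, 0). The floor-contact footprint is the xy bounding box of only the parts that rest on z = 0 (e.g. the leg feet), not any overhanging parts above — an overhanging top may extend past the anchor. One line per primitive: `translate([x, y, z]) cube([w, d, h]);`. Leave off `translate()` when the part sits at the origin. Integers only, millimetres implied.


translate([62, 370, 719]) cube([1347, 903, 30]);
translate([101, 409, 0]) cube([50, 50, 719]);
translate([1320, 409, 0]) cube([50, 50, 719]);
translate([101, 1184, 0]) cube([50, 50, 719]);
translate([1320, 1184, 0]) cube([50, 50, 719]);
translate([151, 409, 637]) cube([1169, 50, 82]);
translate([151, 1184, 637]) cube([1169, 50, 82]);
translate([101, 459, 637]) cube([50, 725, 82]);
translate([1320, 459, 637]) cube([50, 725, 82]);


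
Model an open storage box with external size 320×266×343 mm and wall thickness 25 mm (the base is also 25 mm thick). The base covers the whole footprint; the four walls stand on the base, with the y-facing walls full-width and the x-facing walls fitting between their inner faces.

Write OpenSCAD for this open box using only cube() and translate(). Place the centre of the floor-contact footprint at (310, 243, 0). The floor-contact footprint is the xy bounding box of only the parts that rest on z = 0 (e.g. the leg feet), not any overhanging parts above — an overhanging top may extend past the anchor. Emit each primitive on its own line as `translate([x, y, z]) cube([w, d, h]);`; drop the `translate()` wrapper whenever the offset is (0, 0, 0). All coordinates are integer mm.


translate([150, 110, 0]) cube([320, 266, 25]);
translate([150, 110, 25]) cube([320, 25, 318]);
translate([150, 351, 25]) cube([320, 25, 318]);
translate([150, 135, 25]) cube([25, 216, 318]);
translate([445, 135, 25]) cube([25, 216, 318]);


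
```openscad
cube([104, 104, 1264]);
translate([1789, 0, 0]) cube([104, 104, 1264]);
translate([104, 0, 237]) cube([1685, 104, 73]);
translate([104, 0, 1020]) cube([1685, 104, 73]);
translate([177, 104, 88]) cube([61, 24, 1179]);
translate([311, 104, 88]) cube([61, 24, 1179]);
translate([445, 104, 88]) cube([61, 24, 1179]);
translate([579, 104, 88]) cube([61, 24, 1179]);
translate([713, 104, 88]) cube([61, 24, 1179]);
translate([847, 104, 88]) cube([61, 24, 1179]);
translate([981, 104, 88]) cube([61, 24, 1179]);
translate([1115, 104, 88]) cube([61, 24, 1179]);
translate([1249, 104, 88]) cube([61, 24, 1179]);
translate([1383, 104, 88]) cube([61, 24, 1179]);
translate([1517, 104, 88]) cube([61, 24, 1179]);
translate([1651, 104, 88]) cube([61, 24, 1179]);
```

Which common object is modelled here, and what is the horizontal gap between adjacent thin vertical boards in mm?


A fence section. The picket gap is 73 mm.

Two posts, two rails, 12 pickets — a fence section. Span 1685 mm holds 12 pickets of 61 mm with 13 equal gaps: ⌊(1685 − 12·61) / 13⌋ = 73 mm.


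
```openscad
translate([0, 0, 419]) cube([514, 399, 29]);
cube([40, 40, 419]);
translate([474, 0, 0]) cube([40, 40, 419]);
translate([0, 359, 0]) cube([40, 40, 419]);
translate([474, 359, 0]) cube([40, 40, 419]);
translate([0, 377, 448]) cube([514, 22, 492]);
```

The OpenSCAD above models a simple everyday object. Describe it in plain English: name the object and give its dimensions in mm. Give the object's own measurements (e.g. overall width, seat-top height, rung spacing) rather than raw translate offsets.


A chair. The seat is a 514×399×29 mm slab with its top at z = 448 mm, on four 40×40 mm corner legs (flush with the seat edges, standing on z = 0). A flat backrest 22 mm thick, 492 mm tall, spans the full seat width and rises from the seat top along its +y edge, rear face flush with the rear of the seat.


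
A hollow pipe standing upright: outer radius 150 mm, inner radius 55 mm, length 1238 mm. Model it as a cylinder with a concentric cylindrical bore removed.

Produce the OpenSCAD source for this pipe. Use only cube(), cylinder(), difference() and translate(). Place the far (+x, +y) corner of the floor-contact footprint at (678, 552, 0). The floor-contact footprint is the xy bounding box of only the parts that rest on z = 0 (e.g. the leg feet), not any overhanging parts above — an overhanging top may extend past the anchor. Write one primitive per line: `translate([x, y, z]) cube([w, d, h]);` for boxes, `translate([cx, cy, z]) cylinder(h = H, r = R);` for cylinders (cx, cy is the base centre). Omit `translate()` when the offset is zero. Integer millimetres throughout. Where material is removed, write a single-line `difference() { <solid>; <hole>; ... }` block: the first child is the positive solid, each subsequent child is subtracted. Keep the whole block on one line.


difference() { translate([528, 402, 0]) cylinder(h = 1238, r = 150); translate([528, 402, 0]) cylinder(h = 1238, r = 55); }


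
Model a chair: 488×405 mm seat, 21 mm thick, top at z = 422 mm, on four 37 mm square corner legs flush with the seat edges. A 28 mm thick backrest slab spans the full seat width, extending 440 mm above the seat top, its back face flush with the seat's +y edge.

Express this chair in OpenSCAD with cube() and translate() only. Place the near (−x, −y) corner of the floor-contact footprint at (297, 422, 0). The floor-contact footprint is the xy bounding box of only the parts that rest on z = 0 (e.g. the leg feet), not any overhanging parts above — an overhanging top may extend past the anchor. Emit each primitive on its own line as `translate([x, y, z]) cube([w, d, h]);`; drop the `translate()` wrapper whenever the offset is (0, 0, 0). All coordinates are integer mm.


translate([297, 422, 401]) cube([488, 405, 21]);
translate([297, 422, 0]) cube([37, 37, 401]);
translate([748, 422, 0]) cube([37, 37, 401]);
translate([297, 790, 0]) cube([37, 37, 401]);
translate([748, 790, 0]) cube([37, 37, 401]);
translate([297, 799, 422]) cube([488, 28, 440]);


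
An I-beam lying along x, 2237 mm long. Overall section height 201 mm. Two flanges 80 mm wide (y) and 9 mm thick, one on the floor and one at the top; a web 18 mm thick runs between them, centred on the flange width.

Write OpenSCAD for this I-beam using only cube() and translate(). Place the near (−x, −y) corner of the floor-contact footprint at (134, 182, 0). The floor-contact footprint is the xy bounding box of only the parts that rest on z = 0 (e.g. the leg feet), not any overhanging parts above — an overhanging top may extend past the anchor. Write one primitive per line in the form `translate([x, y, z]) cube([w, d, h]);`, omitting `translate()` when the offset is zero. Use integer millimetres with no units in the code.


translate([134, 182, 0]) cube([2237, 80, 9]);
translate([134, 213, 9]) cube([2237, 18, 183]);
translate([134, 182, 192]) cube([2237, 80, 9]);


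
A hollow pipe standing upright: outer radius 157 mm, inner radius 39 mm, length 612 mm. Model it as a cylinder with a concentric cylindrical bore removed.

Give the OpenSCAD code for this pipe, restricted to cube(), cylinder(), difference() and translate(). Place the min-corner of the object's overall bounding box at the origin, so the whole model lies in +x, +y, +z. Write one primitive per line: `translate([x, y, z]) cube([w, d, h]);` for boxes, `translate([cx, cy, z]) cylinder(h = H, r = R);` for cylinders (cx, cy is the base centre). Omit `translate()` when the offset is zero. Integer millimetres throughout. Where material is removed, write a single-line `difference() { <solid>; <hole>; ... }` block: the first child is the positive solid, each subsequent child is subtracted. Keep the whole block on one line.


difference() { translate([157, 157, 0]) cylinder(h = 612, r = 157); translate([157, 157, 0]) cylinder(h = 612, r = 39); }


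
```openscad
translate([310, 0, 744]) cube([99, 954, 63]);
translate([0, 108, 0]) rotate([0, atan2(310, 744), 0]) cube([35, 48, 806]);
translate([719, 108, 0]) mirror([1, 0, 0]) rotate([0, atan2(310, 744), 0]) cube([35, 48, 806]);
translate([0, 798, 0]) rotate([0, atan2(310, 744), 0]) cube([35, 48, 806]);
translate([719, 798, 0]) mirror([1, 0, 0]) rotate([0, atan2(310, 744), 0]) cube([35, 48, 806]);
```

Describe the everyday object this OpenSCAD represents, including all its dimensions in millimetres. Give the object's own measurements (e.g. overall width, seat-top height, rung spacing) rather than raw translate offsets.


A sawhorse. A 99×954×63 mm beam (x, y, z) sits on two A-frame leg pairs. Each pair is two raked legs of 35×48 mm section (48 mm along y) splaying symmetrically in x. Each leg rises 744 mm vertically over 310 mm of horizontal reach and is 806 mm long along its own axis. Every leg's outer bottom edge rests on the floor and its outer top edge meets a bottom edge of the beam — the left legs (tilting toward +x) meet the beam's −x bottom edge, the right legs (their mirror images, tilting toward −x) meet its +x bottom edge — so the leg tops tuck under the beam, the beam's underside is 744 mm above the floor, and the feet are 719 mm apart outside-to-outside with the beam centred between them. The two leg pairs are set in 108 mm from either end of the beam.


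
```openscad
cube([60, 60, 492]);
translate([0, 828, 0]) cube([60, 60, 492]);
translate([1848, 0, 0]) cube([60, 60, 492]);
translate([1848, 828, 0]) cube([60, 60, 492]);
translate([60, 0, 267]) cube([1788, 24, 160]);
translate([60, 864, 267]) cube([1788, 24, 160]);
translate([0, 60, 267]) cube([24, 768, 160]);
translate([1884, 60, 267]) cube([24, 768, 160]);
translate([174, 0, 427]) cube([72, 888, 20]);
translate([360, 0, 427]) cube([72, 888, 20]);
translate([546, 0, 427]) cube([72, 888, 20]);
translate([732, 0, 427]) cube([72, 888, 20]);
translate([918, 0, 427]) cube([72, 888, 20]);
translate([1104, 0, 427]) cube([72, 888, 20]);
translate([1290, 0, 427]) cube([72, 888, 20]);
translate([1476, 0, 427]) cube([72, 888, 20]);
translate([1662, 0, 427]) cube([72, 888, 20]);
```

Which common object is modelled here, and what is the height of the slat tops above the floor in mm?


A bed frame. The slat-top height is 447 mm.

Four posts, four rails, and a row of slats — a bed frame. Slats sit on the rails at z = 267 + 160 = 427; with slat thickness 20, the top is 447 mm.


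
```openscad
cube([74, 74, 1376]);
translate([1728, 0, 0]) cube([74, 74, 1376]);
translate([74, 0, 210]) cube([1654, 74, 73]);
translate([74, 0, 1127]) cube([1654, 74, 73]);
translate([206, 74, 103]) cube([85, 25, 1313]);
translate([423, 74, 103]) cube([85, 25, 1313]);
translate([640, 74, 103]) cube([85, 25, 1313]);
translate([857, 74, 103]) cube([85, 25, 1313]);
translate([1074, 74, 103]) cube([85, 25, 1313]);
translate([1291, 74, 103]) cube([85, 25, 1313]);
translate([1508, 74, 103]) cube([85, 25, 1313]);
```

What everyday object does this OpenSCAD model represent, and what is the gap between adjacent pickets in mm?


A fence section. The picket gap is 132 mm.

Two posts, two rails, 7 pickets — a fence section. Span 1654 mm holds 7 pickets of 85 mm with 8 equal gaps: ⌊(1654 − 7·85) / 8⌋ = 132 mm.


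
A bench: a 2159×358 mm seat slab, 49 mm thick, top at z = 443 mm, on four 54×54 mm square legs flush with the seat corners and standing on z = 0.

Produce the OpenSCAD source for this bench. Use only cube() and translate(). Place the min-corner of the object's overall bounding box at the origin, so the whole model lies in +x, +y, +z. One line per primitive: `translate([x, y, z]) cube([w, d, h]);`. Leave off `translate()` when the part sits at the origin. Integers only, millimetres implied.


translate([0, 0, 394]) cube([2159, 358, 49]);
cube([54, 54, 394]);
translate([0, 304, 0]) cube([54, 54, 394]);
translate([2105, 0, 0]) cube([54, 54, 394]);
translate([2105, 304, 0]) cube([54, 54, 394]);


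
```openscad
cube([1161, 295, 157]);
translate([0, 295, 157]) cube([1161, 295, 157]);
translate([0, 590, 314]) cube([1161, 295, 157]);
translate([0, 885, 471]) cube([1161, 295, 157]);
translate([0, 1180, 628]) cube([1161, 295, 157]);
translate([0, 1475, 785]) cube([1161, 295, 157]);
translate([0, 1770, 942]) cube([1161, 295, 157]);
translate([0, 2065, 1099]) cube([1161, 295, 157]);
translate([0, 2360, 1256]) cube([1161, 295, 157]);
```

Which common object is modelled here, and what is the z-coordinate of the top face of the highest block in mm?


A staircase. The total rise is 1413 mm.

9 identical blocks, each offset up and back from the previous — a staircase. Each step is 157 mm tall and there are 9 of them, so the total rise is 9 × 157 = 1413 mm.


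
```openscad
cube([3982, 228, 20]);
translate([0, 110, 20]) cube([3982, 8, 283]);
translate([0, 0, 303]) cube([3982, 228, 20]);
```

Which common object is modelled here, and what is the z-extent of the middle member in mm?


An I-beam. The web height is 283 mm.

Two wide flanges with a thin centred web — an I-beam. Overall 323 mm minus two 20 mm flanges gives a web of 323 − 2·20 = 283 mm.


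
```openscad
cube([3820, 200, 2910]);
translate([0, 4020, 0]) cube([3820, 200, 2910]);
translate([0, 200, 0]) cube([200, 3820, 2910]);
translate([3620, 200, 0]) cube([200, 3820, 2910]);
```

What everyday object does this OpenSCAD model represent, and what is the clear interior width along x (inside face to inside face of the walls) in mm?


A house (or room) frame. The interior width is 3420 mm.

Four 2910 mm walls enclosing a rectangle with no floor or roof — a room or house frame. Outside width is 3820 mm and wall thickness is 200 mm, so the interior width is 3820 − 2 × 200 = 3420 mm.


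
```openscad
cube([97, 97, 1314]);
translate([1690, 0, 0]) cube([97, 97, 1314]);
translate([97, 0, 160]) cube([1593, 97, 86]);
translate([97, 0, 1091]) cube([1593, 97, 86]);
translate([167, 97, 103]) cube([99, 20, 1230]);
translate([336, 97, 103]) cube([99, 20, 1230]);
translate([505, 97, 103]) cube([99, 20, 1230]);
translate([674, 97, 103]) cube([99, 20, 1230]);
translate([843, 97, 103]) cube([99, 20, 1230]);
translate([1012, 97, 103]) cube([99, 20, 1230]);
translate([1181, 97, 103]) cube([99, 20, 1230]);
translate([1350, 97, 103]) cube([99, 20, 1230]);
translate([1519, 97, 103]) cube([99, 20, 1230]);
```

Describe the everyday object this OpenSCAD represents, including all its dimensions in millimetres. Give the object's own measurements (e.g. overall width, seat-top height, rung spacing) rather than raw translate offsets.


A fence section. Two 97×97 mm posts, 1314 mm tall, stand on the floor with a clear span of 1593 mm between their inner faces. Two horizontal rails of 97×86 mm section span the gap between the posts with their undersides at z = 160 mm and z = 1091 mm, flush with the posts' −y face. 9 pickets, each 99 mm wide, 20 mm thick and 1230 mm tall, are fixed to the +y face of the rails with their bottoms at z = 103 mm, spaced across the span with a 70 mm gap after the −x post and between neighbouring pickets, with 72 mm left before the +x post.


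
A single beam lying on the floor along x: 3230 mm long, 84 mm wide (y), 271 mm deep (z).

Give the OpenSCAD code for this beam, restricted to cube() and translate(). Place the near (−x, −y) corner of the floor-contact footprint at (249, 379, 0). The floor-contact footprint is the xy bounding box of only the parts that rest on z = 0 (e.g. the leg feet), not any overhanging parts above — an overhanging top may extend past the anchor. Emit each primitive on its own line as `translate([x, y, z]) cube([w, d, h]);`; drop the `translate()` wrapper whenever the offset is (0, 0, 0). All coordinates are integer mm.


translate([249, 379, 0]) cube([3230, 84, 271]);


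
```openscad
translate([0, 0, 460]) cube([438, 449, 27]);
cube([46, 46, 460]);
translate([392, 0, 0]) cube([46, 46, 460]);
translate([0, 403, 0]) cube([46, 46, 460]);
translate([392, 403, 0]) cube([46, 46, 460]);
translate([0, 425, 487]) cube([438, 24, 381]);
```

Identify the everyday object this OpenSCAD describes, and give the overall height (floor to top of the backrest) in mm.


A chair. The overall height is 868 mm.

A slab on four corner posts with a tall panel at the back — a chair. The seat slab sits at z = 460 with thickness 27, and the 381 mm backrest starts at the seat top, so the overall height is 460 + 27 + 381 = 868 mm.


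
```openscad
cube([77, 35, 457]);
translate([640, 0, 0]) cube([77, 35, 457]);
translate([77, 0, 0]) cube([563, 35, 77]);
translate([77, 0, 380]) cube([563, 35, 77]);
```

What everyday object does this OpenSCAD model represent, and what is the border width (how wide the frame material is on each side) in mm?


A picture frame. The border width is 77 mm.

Four thin pieces enclosing a rectangular opening — a picture frame. The two full-height stiles are 457 mm tall; the top rail sits at z = 380 and is 77 mm tall, so the border above the opening is 457 − 380 = 77 mm, matching the stile x-width.


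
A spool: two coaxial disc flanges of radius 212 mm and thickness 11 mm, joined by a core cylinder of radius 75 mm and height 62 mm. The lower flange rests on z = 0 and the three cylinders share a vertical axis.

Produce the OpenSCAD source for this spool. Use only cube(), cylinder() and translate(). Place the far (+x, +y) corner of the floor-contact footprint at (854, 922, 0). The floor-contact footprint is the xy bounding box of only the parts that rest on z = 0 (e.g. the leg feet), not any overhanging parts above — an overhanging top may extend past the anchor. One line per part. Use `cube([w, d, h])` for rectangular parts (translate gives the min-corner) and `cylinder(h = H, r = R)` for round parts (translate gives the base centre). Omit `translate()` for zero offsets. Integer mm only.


translate([642, 710, 0]) cylinder(h = 11, r = 212);
translate([642, 710, 11]) cylinder(h = 62, r = 75);
translate([642, 710, 73]) cylinder(h = 11, r = 212);


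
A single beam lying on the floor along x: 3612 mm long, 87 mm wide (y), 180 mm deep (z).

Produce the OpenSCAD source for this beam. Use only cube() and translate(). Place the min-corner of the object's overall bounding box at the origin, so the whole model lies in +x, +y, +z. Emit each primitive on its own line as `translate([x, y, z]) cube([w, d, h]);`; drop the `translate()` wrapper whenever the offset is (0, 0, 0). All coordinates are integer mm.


cube([3612, 87, 180]);


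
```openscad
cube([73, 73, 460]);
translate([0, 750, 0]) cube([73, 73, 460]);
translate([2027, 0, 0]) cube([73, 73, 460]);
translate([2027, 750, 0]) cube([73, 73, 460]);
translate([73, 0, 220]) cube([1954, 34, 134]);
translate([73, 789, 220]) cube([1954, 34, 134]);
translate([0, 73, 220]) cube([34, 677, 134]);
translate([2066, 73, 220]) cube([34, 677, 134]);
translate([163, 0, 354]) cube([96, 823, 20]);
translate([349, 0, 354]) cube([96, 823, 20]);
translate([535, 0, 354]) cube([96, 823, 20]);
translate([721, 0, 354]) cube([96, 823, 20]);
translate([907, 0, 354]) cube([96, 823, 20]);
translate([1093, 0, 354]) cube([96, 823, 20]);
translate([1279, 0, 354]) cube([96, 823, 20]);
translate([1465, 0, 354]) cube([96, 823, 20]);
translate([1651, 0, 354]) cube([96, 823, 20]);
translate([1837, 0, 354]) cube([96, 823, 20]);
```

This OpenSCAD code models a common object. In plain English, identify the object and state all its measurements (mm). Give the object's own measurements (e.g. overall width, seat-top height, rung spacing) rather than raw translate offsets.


A bed frame 2100 mm long (x) by 823 mm wide (y). Four 73×73 mm corner posts, 460 mm tall, at the corners of the footprint. Four rails of 34 mm thickness and 134 mm height run between adjacent posts with their undersides at z = 220 mm, their outer faces flush with the outside of the frame (the two x-running rails run between the posts' inner faces; the two y-running rails run between the posts' inner faces). 10 slats, each 96 mm wide (x) and 20 mm thick, lie across the top of the two x-running rails, running the full 823 mm width of the frame in y; along x they sit between the end posts with a 90 mm gap after the −x posts and between neighbouring slats, leaving 94 mm before the +x posts.


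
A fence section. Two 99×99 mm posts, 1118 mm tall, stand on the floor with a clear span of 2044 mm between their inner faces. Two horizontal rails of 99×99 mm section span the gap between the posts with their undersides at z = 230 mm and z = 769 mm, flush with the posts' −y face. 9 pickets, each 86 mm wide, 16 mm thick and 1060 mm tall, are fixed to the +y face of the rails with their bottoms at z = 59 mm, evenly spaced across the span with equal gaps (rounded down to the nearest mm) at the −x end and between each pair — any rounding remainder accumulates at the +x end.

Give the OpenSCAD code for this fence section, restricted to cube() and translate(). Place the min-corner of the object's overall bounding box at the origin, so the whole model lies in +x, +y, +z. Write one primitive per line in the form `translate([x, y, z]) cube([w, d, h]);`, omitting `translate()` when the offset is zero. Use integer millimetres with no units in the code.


cube([99, 99, 1118]);
translate([2143, 0, 0]) cube([99, 99, 1118]);
translate([99, 0, 230]) cube([2044, 99, 99]);
translate([99, 0, 769]) cube([2044, 99, 99]);
translate([226, 99, 59]) cube([86, 16, 1060]);
translate([439, 99, 59]) cube([86, 16, 1060]);
translate([652, 99, 59]) cube([86, 16, 1060]);
translate([865, 99, 59]) cube([86, 16, 1060]);
translate([1078, 99, 59]) cube([86, 16, 1060]);
translate([1291, 99, 59]) cube([86, 16, 1060]);
translate([1504, 99, 59]) cube([86, 16, 1060]);
translate([1717, 99, 59]) cube([86, 16, 1060]);
translate([1930, 99, 59]) cube([86, 16, 1060]);


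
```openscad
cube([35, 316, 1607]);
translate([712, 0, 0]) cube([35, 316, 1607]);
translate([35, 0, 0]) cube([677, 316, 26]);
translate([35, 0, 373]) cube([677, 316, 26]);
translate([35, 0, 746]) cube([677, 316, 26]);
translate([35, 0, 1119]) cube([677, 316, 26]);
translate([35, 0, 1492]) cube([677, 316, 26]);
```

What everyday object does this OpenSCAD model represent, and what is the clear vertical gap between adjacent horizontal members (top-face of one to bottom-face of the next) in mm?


A bookshelf. The clear shelf gap is 347 mm.

Two tall side panels with 5 horizontal boards between them — a bookshelf. The first two shelf undersides are at z = 0 and z = 373; with shelf thickness 26, the clear gap is 373 − 0 − 26 = 347 mm.


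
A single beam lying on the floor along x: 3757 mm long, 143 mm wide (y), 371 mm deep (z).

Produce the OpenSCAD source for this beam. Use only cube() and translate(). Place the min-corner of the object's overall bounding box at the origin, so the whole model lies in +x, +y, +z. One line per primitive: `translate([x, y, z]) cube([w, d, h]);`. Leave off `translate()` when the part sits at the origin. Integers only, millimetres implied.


cube([3757, 143, 371]);


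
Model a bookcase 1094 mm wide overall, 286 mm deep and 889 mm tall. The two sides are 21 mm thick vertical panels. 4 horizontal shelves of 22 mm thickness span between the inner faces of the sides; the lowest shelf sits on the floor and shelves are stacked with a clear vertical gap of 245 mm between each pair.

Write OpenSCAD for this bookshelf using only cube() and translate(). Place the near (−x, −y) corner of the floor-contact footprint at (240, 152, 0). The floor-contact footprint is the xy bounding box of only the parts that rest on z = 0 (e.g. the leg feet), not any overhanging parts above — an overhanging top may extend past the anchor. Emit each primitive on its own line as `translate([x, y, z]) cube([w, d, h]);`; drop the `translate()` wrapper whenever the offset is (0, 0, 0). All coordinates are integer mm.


translate([240, 152, 0]) cube([21, 286, 889]);
translate([1313, 152, 0]) cube([21, 286, 889]);
translate([261, 152, 0]) cube([1052, 286, 22]);
translate([261, 152, 267]) cube([1052, 286, 22]);
translate([261, 152, 534]) cube([1052, 286, 22]);
translate([261, 152, 801]) cube([1052, 286, 22]);


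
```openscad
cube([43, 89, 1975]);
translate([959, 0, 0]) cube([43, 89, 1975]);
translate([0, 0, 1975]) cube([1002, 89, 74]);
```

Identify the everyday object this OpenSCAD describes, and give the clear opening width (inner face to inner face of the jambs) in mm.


A door frame. The clear opening width is 916 mm.

Two 1975 mm tall posts with a header on top — a door frame. The left jamb is 43 mm wide at x = 0; the right jamb starts at x = 959. The clear opening is 959 − 43 = 916 mm.


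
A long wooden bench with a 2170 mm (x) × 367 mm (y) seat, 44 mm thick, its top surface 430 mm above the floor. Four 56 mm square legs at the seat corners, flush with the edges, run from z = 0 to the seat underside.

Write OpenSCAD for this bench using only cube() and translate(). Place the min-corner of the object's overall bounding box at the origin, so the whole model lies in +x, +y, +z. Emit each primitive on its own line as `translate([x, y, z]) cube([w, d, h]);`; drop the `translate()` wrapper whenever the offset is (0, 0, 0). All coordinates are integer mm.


translate([0, 0, 386]) cube([2170, 367, 44]);
cube([56, 56, 386]);
translate([0, 311, 0]) cube([56, 56, 386]);
translate([2114, 0, 0]) cube([56, 56, 386]);
translate([2114, 311, 0]) cube([56, 56, 386]);


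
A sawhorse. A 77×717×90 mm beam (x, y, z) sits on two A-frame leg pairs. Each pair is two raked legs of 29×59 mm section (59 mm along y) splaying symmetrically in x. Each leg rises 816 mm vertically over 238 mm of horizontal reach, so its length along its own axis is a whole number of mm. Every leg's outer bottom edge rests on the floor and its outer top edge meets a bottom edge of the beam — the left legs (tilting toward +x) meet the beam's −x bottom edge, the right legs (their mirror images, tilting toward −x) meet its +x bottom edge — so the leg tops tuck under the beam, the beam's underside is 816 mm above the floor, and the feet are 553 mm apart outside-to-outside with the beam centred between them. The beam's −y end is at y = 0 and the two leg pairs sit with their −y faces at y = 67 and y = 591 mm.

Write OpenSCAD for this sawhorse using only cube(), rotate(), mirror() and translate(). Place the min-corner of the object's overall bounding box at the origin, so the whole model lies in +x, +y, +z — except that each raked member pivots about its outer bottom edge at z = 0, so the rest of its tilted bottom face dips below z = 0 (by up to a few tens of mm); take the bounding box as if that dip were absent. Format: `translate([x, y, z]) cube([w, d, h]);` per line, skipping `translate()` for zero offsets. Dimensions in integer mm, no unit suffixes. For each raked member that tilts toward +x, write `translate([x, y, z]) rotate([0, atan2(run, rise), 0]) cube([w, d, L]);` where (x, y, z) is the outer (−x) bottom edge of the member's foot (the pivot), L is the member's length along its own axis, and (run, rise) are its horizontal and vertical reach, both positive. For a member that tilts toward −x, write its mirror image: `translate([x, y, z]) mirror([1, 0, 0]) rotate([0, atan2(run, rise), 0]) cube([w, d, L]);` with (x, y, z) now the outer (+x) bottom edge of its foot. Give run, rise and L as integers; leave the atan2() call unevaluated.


// leg length = √(238² + 816²) = 850
// right-leg outer foot x = 2·238 + 77 = 553
// beam min-corner = (238, 0, 816)
translate([238, 0, 816]) cube([77, 717, 90]);
translate([0, 67, 0]) rotate([0, atan2(238, 816), 0]) cube([29, 59, 850]);
translate([553, 67, 0]) mirror([1, 0, 0]) rotate([0, atan2(238, 816), 0]) cube([29, 59, 850]);
translate([0, 591, 0]) rotate([0, atan2(238, 816), 0]) cube([29, 59, 850]);
translate([553, 591, 0]) mirror([1, 0, 0]) rotate([0, atan2(238, 816), 0]) cube([29, 59, 850]);


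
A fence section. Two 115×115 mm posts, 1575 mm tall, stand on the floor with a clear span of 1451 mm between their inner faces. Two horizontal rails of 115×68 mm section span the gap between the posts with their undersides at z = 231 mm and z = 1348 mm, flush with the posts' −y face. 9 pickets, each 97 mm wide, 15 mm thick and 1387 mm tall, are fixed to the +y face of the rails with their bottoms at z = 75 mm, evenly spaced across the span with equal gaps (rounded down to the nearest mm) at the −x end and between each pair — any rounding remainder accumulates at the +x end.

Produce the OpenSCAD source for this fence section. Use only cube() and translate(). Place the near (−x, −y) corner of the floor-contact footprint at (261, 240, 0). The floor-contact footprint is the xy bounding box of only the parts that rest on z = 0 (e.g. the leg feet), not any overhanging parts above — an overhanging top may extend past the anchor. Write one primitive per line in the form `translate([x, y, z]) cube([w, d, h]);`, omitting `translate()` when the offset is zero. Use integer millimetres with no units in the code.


translate([261, 240, 0]) cube([115, 115, 1575]);
translate([1827, 240, 0]) cube([115, 115, 1575]);
translate([376, 240, 231]) cube([1451, 115, 68]);
translate([376, 240, 1348]) cube([1451, 115, 68]);
translate([433, 355, 75]) cube([97, 15, 1387]);
translate([587, 355, 75]) cube([97, 15, 1387]);
translate([741, 355, 75]) cube([97, 15, 1387]);
translate([895, 355, 75]) cube([97, 15, 1387]);
translate([1049, 355, 75]) cube([97, 15, 1387]);
translate([1203, 355, 75]) cube([97, 15, 1387]);
translate([1357, 355, 75]) cube([97, 15, 1387]);
translate([1511, 355, 75]) cube([97, 15, 1387]);
translate([1665, 355, 75]) cube([97, 15, 1387]);


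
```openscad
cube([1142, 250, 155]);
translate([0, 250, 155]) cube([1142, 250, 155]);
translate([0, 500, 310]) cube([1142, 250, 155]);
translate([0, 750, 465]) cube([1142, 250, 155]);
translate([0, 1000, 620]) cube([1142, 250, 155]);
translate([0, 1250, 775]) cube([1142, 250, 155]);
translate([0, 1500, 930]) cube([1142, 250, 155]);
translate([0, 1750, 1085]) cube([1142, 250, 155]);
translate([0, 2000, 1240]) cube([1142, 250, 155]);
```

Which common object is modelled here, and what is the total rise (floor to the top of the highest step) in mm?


A staircase. The total rise is 1395 mm.

9 identical blocks, each offset up and back from the previous — a staircase. Each step is 155 mm tall and there are 9 of them, so the total rise is 9 × 155 = 1395 mm.


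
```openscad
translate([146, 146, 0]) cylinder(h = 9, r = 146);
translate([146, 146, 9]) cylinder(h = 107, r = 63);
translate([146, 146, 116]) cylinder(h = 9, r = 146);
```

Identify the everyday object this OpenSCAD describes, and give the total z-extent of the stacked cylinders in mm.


A spool. The overall height is 125 mm.

Three coaxial cylinders, large–small–large — a spool. Two 9 mm flanges and a 107 mm core give 9 + 107 + 9 = 125 mm.


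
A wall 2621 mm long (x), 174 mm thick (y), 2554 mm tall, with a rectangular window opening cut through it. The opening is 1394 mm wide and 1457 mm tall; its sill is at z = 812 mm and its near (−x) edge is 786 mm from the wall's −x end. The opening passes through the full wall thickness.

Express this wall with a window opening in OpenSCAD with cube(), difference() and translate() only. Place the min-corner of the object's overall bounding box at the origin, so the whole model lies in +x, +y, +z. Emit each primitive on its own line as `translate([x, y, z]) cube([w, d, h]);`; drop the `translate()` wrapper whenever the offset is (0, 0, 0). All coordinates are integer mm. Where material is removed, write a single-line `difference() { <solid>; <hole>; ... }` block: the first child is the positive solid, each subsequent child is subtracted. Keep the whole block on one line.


difference() { cube([2621, 174, 2554]); translate([786, 0, 812]) cube([1394, 174, 1457]); }


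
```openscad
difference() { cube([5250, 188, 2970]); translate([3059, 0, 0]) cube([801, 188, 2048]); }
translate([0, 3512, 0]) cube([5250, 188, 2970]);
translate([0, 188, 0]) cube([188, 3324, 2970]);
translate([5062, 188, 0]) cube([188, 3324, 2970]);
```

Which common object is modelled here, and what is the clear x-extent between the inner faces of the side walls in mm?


A single room. The interior width is 4874 mm.

Four walls enclosing a rectangle with a door in the front wall — a room. Outside width 5250 minus two 188 mm walls gives 4874 mm.


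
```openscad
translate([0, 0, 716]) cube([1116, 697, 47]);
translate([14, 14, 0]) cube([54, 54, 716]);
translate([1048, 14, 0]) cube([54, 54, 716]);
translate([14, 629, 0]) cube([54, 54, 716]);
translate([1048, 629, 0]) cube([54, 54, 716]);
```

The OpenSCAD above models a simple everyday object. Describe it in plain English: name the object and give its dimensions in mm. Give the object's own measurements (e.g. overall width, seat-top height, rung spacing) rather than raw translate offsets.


A table: top 1116 mm (x) × 697 mm (y), 47 mm thick, upper face at z = 763 mm, on four 54×54 mm square legs, each inset 14 mm from the nearest pair of top edges from z = 0 to the bottom of the top.
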